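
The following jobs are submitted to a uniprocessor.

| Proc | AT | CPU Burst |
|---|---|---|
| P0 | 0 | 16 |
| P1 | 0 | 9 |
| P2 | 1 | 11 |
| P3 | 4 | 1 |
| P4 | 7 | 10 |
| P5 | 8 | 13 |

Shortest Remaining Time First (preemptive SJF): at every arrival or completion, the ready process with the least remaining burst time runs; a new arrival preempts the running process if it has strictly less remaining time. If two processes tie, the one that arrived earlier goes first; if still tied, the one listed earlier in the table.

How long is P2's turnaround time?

30

Schedule: | P1 0-4 | P3 4-5 | P1 5-10 | P4 10-20 | P2 20-31 | P5 31-44 | P0 44-60 |
Completion: P0=60  P1=10  P2=31  P3=5  P4=20  P5=44
Turnaround (C−A): P0=60  P1=10  P2=30  P3=1  P4=13  P5=36
Turnaround(P2) = completion − arrival = 31 − 1 = 30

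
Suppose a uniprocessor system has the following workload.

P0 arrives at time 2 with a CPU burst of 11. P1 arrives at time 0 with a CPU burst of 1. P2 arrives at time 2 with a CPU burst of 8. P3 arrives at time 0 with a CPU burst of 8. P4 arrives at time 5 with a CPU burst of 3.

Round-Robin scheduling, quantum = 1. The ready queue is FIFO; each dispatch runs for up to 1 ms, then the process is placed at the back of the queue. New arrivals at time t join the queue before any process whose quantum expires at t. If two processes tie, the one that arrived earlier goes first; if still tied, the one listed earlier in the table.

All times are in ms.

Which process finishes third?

P3

Timeline: | P1 0-1 | P3 1-2 | P0 2-3 | P2 3-4 | P3 4-5 | P0 5-6 | P2 6-7 | P4 7-8 | P3 8-9 | P0 9-10 | P2 10-11 | P4 11-12 | P3 12-13 | P0 13-14 | P2 14-15 | P4 15-16 | P3 16-17 | P0 17-18 | P2 18-19 | P3 19-20 | P0 20-21 | P2 21-22 | P3 22-23 | P0 23-24 | P2 24-25 | P3 25-26 | P0 26-27 | P2 27-28 | P0 28-31 |
Completion: P0=31  P1=1  P2=28  P3=26  P4=16
Finish order: P1 → P4 → P3 → P2 → P0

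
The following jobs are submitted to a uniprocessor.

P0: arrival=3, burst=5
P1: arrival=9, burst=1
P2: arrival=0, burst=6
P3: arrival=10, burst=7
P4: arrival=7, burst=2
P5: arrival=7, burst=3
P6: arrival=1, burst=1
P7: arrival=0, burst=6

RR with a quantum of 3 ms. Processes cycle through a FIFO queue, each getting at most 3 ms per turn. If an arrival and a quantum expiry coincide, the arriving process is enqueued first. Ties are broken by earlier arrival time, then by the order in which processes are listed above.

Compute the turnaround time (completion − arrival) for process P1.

13

Timeline: | P2 0-3 | P7 3-6 | P6 6-7 | P0 7-10 | P2 10-13 | P7 13-16 | P4 16-18 | P5 18-21 | P1 21-22 | P3 22-25 | P0 25-27 | P3 27-31 |
Completion: P0=27  P1=22  P2=13  P3=31  P4=18  P5=21  P6=7  P7=16
Turnaround(P1) = completion − arrival = 22 − 9 = 13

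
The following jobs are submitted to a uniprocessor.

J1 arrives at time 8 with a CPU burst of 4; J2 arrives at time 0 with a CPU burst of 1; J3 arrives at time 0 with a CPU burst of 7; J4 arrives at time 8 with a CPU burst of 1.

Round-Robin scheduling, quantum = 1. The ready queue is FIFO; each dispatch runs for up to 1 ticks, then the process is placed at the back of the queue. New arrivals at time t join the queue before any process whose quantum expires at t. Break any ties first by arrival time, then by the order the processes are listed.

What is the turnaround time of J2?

Timeline: | J2 0-1 | J3 1-8 | J1 8-9 | J4 9-10 | J1 10-13 |
Completion: J1=13  J2=1  J3=8  J4=10
Turnaround (C−A): J1=5  J2=1  J3=8  J4=2
Turnaround(J2) = completion − arrival = 1 − 0 = 1

1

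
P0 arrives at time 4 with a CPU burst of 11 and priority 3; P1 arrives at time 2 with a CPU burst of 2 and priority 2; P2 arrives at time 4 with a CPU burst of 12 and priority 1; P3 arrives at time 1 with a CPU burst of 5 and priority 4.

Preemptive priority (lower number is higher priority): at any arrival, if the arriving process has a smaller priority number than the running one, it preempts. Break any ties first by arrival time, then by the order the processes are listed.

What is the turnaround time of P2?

Gantt: | idle 0-1 | P3 1-2 | P1 2-4 | P2 4-16 | P0 16-27 | P3 27-31 |
Completion: P0=27  P1=4  P2=16  P3=31
Turnaround(P2) = completion − arrival = 16 − 4 = 12

12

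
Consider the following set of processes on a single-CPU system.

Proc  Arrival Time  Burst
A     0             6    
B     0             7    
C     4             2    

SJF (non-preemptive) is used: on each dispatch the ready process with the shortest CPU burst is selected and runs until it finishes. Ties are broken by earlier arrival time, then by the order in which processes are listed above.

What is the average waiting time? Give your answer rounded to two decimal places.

3.33

Timeline: | A 0-6 | C 6-8 | B 8-15 |
Completion: A=6  B=15  C=8
Waiting times: A=0, B=8, C=2
Average waiting = (0+8+2) / 3 = 10/3 = 3.33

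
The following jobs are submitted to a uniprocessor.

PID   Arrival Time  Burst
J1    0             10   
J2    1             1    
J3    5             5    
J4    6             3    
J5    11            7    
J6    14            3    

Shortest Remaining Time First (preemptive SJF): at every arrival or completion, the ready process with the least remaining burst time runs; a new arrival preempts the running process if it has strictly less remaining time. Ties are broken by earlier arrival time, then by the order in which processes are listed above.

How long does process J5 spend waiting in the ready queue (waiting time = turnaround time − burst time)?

Gantt: | J1 0-1 | J2 1-2 | J1 2-5 | J3 5-6 | J4 6-9 | J3 9-13 | J1 13-14 | J6 14-17 | J1 17-22 | J5 22-29 |
Completion: J1=22  J2=2  J3=13  J4=9  J5=29  J6=17
Turnaround (C−A): J1=22  J2=1  J3=8  J4=3  J5=18  J6=3
Waiting(J5) = turnaround − burst = 18 − 7 = 11

11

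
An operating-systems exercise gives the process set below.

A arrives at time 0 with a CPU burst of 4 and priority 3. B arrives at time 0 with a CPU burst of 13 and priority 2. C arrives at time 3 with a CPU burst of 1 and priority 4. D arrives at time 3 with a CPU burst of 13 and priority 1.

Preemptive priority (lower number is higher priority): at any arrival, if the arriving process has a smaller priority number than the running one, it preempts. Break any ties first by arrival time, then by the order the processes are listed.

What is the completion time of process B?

Schedule: | B 0-3 | D 3-16 | B 16-26 | A 26-30 | C 30-31 |
Completion: A=30  B=26  C=31  D=16
Turnaround (C−A): A=30  B=26  C=28  D=13

26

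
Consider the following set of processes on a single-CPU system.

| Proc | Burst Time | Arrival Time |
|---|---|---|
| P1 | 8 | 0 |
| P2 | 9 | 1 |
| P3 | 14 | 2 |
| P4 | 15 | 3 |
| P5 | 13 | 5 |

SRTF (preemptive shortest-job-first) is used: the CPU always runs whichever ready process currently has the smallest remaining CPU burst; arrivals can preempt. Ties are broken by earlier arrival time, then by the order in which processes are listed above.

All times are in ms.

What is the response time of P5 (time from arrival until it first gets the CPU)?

Timeline: | P1 0-8 | P2 8-17 | P5 17-30 | P3 30-44 | P4 44-59 |
Completion: P1=8  P2=17  P3=44  P4=59  P5=30
Response(P5) = first start − arrival = 17 − 5 = 12

12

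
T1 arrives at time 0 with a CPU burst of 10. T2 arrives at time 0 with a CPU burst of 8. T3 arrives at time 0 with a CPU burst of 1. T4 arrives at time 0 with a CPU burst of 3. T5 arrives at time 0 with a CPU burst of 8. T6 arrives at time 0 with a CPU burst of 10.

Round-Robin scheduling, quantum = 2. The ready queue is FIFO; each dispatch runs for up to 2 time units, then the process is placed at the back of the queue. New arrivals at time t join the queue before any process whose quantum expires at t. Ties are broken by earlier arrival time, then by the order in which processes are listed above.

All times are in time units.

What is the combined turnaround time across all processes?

Schedule: | T1 0-2 | T2 2-4 | T3 4-5 | T4 5-7 | T5 7-9 | T6 9-11 | T1 11-13 | T2 13-15 | T4 15-16 | T5 16-18 | T6 18-20 | T1 20-22 | T2 22-24 | T5 24-26 | T6 26-28 | T1 28-30 | T2 30-32 | T5 32-34 | T6 34-36 | T1 36-38 | T6 38-40 |
Completion: T1=38  T2=32  T3=5  T4=16  T5=34  T6=40
Turnaround (C−A): T1=38  T2=32  T3=5  T4=16  T5=34  T6=40
Turnaround = completion − arrival: T1=38, T2=32, T3=5, T4=16, T5=34, T6=40
Total turnaround = 38 + 32 + 5 + 16 + 34 + 40 = 165

165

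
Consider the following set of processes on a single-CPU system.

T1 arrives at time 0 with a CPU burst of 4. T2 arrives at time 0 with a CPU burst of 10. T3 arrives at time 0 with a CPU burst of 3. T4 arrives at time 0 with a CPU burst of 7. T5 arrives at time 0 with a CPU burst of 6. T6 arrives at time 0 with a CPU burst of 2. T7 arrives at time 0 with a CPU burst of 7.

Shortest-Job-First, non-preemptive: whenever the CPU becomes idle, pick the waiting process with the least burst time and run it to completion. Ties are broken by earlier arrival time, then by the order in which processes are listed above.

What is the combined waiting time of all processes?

82

Timeline: | T6 0-2 | T3 2-5 | T1 5-9 | T5 9-15 | T4 15-22 | T7 22-29 | T2 29-39 |
Completion: T1=9  T2=39  T3=5  T4=22  T5=15  T6=2  T7=29
Waiting = turnaround − burst: T1=5, T2=29, T3=2, T4=15, T5=9, T6=0, T7=22
Total waiting = 5 + 29 + 2 + 15 + 9 + 0 + 22 = 82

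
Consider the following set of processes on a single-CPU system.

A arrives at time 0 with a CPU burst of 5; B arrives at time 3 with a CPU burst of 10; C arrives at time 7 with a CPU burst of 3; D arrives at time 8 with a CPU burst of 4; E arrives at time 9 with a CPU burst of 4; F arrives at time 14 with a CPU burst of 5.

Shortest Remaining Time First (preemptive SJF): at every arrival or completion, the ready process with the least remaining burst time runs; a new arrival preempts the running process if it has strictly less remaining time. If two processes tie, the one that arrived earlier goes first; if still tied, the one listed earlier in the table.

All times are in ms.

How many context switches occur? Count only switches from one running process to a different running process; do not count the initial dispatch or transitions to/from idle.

Timeline: | A 0-5 | B 5-7 | C 7-10 | D 10-14 | E 14-18 | F 18-23 | B 23-31 |
Completion: A=5  B=31  C=10  D=14  E=18  F=23
Turnaround (C−A): A=5  B=28  C=3  D=6  E=9  F=9

6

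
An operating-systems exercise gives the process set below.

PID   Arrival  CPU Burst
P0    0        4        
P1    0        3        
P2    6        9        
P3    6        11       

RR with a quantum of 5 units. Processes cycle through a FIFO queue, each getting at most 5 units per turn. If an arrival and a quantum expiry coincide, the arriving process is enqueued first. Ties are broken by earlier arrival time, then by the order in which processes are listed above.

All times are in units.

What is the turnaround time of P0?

Timeline: | P0 0-4 | P1 4-7 | P2 7-12 | P3 12-17 | P2 17-21 | P3 21-27 |
Completion: P0=4  P1=7  P2=21  P3=27
Turnaround(P0) = completion − arrival = 4 − 0 = 4

4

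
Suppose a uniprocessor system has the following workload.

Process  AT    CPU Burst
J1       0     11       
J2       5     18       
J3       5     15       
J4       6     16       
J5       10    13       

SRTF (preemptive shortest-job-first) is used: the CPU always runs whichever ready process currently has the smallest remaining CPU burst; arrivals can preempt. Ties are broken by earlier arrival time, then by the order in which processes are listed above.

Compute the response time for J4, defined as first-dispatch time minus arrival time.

33

Schedule: | J1 0-11 | J5 11-24 | J3 24-39 | J4 39-55 | J2 55-73 |
Completion: J1=11  J2=73  J3=39  J4=55  J5=24
Response(J4) = first start − arrival = 39 − 6 = 33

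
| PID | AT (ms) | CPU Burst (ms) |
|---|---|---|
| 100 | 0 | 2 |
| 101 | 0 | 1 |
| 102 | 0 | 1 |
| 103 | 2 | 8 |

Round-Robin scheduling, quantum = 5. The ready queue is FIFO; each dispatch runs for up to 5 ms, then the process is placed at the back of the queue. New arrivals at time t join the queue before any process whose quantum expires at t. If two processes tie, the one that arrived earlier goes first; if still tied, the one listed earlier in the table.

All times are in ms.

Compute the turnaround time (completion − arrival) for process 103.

10

Timeline: | 100 0-2 | 101 2-3 | 102 3-4 | 103 4-12 |
Completion: 100=2  101=3  102=4  103=12
Turnaround (C−A): 100=2  101=3  102=4  103=10
Turnaround(103) = completion − arrival = 12 − 2 = 10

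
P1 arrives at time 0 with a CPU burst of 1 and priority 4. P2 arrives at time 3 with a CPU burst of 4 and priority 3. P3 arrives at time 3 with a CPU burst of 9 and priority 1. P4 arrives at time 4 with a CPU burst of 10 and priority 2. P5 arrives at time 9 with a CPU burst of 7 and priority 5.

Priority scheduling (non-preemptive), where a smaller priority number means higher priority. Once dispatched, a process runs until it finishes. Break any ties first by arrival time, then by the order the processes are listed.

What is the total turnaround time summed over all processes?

75

Timeline: | P1 0-1 | idle 1-3 | P3 3-12 | P4 12-22 | P2 22-26 | P5 26-33 |
Completion: P1=1  P2=26  P3=12  P4=22  P5=33
Turnaround = completion − arrival: P1=1, P2=23, P3=9, P4=18, P5=24
Total turnaround = 1 + 23 + 9 + 18 + 24 = 75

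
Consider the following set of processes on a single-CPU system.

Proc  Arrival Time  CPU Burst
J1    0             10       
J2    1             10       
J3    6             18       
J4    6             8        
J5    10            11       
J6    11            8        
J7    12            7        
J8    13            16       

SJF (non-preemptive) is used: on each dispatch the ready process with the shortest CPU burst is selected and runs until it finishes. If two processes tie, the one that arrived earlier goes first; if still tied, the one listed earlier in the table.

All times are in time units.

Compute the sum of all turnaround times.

Schedule: | J1 0-10 | J4 10-18 | J7 18-25 | J6 25-33 | J2 33-43 | J5 43-54 | J8 54-70 | J3 70-88 |
Completion: J1=10  J2=43  J3=88  J4=18  J5=54  J6=33  J7=25  J8=70
Turnaround = completion − arrival: J1=10, J2=42, J3=82, J4=12, J5=44, J6=22, J7=13, J8=57
Total turnaround = 10 + 42 + 82 + 12 + 44 + 22 + 13 + 57 = 282

282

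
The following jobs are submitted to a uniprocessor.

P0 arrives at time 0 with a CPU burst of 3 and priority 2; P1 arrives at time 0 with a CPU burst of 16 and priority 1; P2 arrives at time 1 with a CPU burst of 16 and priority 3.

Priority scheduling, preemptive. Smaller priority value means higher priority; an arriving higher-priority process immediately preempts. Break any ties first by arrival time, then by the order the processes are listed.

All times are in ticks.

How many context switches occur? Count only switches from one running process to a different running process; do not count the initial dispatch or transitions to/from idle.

2

Schedule: | P1 0-16 | P0 16-19 | P2 19-35 |
Completion: P0=19  P1=16  P2=35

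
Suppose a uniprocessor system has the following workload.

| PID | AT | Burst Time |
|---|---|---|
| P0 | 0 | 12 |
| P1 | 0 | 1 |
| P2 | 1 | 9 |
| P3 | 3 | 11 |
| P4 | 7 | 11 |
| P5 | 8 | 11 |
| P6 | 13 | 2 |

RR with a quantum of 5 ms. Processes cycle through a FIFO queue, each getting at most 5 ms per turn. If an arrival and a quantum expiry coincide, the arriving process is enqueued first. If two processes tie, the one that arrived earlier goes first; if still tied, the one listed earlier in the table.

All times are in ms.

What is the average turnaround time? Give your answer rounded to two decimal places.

Gantt: | P0 0-5 | P1 5-6 | P2 6-11 | P3 11-16 | P0 16-21 | P4 21-26 | P5 26-31 | P2 31-35 | P6 35-37 | P3 37-42 | P0 42-44 | P4 44-49 | P5 49-54 | P3 54-55 | P4 55-56 | P5 56-57 |
Completion: P0=44  P1=6  P2=35  P3=55  P4=56  P5=57  P6=37
Turnaround (C−A): P0=44  P1=6  P2=34  P3=52  P4=49  P5=49  P6=24
Turnaround times: P0=44, P1=6, P2=34, P3=52, P4=49, P5=49, P6=24
Average turnaround = (44+6+34+52+49+49+24) / 7 = 258/7 = 36.86

36.86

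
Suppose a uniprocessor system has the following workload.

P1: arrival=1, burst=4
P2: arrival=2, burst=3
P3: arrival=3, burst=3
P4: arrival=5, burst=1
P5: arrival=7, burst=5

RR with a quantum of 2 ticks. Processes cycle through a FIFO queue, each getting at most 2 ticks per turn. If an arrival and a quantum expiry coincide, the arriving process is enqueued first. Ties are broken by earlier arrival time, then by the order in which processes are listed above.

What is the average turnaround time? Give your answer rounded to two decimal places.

8.60

Schedule: | idle 0-1 | P1 1-3 | P2 3-5 | P3 5-7 | P1 7-9 | P4 9-10 | P2 10-11 | P5 11-13 | P3 13-14 | P5 14-17 |
Completion: P1=9  P2=11  P3=14  P4=10  P5=17
Turnaround (C−A): P1=8  P2=9  P3=11  P4=5  P5=10
Turnaround times: P1=8, P2=9, P3=11, P4=5, P5=10
Average turnaround = (8+9+11+5+10) / 5 = 43/5 = 8.60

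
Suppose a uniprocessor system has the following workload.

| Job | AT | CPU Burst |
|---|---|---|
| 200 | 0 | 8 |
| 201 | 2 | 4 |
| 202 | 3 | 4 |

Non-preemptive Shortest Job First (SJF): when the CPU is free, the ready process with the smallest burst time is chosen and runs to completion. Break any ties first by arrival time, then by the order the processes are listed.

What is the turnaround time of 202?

Timeline: | 200 0-8 | 201 8-12 | 202 12-16 |
Completion: 200=8  201=12  202=16
Turnaround (C−A): 200=8  201=10  202=13
Turnaround(202) = completion − arrival = 16 − 3 = 13

13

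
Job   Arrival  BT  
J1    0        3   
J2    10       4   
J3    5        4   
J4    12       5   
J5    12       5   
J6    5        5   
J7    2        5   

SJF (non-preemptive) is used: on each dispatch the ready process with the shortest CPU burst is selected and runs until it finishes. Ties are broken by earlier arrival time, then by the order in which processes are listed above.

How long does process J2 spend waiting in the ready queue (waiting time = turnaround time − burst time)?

Gantt: | J1 0-3 | J7 3-8 | J3 8-12 | J2 12-16 | J6 16-21 | J4 21-26 | J5 26-31 |
Completion: J1=3  J2=16  J3=12  J4=26  J5=31  J6=21  J7=8
Waiting(J2) = turnaround − burst = 6 − 4 = 2

2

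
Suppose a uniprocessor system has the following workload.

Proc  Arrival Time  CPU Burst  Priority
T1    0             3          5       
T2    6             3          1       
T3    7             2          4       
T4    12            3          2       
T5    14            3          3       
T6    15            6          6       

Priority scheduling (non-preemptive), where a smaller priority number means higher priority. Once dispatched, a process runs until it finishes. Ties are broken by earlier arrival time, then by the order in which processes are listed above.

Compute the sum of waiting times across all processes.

6

Schedule: | T1 0-3 | idle 3-6 | T2 6-9 | T3 9-11 | idle 11-12 | T4 12-15 | T5 15-18 | T6 18-24 |
Completion: T1=3  T2=9  T3=11  T4=15  T5=18  T6=24
Waiting = turnaround − burst: T1=0, T2=0, T3=2, T4=0, T5=1, T6=3
Total waiting = 0 + 0 + 2 + 0 + 1 + 3 = 6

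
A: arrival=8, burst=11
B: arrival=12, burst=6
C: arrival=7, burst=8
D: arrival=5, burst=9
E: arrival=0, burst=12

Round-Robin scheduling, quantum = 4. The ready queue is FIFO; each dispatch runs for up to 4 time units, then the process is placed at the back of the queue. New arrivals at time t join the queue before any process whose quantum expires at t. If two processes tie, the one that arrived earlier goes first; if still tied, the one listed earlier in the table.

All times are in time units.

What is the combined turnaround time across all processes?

Gantt: | E 0-8 | D 8-12 | C 12-16 | A 16-20 | E 20-24 | B 24-28 | D 28-32 | C 32-36 | A 36-40 | B 40-42 | D 42-43 | A 43-46 |
Completion: A=46  B=42  C=36  D=43  E=24
Turnaround = completion − arrival: A=38, B=30, C=29, D=38, E=24
Total turnaround = 38 + 30 + 29 + 38 + 24 = 159

159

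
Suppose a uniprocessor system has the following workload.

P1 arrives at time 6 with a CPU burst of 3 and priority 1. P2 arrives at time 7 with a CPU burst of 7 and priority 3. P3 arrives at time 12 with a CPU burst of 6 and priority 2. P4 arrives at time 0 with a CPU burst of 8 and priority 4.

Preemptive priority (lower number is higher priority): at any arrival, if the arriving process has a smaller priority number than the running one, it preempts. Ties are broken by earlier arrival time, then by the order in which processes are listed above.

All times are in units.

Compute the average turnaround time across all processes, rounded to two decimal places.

Gantt: | P4 0-6 | P1 6-9 | P2 9-12 | P3 12-18 | P2 18-22 | P4 22-24 |
Completion: P1=9  P2=22  P3=18  P4=24
Turnaround times: P1=3, P2=15, P3=6, P4=24
Average turnaround = (3+15+6+24) / 4 = 48/4 = 12.00

12.00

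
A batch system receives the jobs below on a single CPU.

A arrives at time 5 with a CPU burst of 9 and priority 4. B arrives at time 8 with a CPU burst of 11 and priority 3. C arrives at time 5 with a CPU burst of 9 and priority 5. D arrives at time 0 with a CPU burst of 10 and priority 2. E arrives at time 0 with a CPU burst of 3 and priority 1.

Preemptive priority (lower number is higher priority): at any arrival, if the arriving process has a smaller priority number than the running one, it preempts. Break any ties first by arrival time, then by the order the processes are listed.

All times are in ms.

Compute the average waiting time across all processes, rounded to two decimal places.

11.00

Schedule: | E 0-3 | D 3-13 | B 13-24 | A 24-33 | C 33-42 |
Completion: A=33  B=24  C=42  D=13  E=3
Waiting times: A=19, B=5, C=28, D=3, E=0
Average waiting = (19+5+28+3+0) / 5 = 55/5 = 11.00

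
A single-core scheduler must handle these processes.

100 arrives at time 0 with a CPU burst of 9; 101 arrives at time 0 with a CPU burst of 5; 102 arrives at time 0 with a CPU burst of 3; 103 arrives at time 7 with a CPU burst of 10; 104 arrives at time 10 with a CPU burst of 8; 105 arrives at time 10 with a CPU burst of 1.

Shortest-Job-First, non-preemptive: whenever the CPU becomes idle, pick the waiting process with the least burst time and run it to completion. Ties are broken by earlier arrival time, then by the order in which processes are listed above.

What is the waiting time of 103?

19

Schedule: | 102 0-3 | 101 3-8 | 100 8-17 | 105 17-18 | 104 18-26 | 103 26-36 |
Completion: 100=17  101=8  102=3  103=36  104=26  105=18
Turnaround (C−A): 100=17  101=8  102=3  103=29  104=16  105=8
Waiting(103) = turnaround − burst = 29 − 10 = 19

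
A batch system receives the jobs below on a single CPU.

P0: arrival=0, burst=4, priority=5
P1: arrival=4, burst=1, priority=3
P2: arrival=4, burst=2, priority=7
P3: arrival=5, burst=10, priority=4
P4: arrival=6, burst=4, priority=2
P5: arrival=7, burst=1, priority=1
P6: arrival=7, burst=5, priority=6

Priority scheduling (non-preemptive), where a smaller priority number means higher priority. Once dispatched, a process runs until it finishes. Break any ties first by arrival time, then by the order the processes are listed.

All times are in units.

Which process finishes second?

Gantt: | P0 0-4 | P1 4-5 | P3 5-15 | P5 15-16 | P4 16-20 | P6 20-25 | P2 25-27 |
Completion: P0=4  P1=5  P2=27  P3=15  P4=20  P5=16  P6=25
Turnaround (C−A): P0=4  P1=1  P2=23  P3=10  P4=14  P5=9  P6=18
Finish order: P0 → P1 → P3 → P5 → P4 → P6 → P2

P1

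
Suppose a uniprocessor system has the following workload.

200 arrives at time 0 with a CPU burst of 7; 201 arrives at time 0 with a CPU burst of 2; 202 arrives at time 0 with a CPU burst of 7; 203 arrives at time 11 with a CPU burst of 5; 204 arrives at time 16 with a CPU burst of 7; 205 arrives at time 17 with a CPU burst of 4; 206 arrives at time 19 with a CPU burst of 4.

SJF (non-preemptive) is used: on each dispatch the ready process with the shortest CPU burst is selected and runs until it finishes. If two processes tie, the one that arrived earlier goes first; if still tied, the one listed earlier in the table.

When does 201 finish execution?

Schedule: | 201 0-2 | 200 2-9 | 202 9-16 | 203 16-21 | 205 21-25 | 206 25-29 | 204 29-36 |
Completion: 200=9  201=2  202=16  203=21  204=36  205=25  206=29
Turnaround (C−A): 200=9  201=2  202=16  203=10  204=20  205=8  206=10

2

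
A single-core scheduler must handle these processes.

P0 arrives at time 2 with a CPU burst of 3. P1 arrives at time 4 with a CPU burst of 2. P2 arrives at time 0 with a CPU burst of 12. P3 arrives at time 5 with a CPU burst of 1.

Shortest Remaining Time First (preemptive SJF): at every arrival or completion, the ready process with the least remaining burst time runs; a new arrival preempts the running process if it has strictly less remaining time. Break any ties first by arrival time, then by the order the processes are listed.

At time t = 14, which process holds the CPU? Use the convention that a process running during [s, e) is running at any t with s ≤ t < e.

Schedule: | P2 0-2 | P0 2-5 | P3 5-6 | P1 6-8 | P2 8-18 |
Completion: P0=5  P1=8  P2=18  P3=6
Turnaround (C−A): P0=3  P1=4  P2=18  P3=1

P2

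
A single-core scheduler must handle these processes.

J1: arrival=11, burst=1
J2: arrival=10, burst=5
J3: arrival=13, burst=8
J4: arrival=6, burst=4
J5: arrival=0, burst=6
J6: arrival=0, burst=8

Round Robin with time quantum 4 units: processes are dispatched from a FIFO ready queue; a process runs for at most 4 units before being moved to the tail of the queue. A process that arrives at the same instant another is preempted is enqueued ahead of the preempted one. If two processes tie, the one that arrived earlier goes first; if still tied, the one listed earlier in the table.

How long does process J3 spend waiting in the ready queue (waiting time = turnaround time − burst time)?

Gantt: | J5 0-4 | J6 4-8 | J5 8-10 | J4 10-14 | J6 14-18 | J2 18-22 | J1 22-23 | J3 23-27 | J2 27-28 | J3 28-32 |
Completion: J1=23  J2=28  J3=32  J4=14  J5=10  J6=18
Turnaround (C−A): J1=12  J2=18  J3=19  J4=8  J5=10  J6=18
Waiting(J3) = turnaround − burst = 19 − 8 = 11

11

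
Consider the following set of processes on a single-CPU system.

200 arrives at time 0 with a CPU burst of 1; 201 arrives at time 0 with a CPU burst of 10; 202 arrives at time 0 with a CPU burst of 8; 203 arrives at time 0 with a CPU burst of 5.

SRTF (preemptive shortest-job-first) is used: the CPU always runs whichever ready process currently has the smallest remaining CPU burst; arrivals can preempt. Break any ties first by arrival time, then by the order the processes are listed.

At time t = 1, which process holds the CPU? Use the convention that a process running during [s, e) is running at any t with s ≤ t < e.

Schedule: | 200 0-1 | 203 1-6 | 202 6-14 | 201 14-24 |
Completion: 200=1  201=24  202=14  203=6
Turnaround (C−A): 200=1  201=24  202=14  203=6

203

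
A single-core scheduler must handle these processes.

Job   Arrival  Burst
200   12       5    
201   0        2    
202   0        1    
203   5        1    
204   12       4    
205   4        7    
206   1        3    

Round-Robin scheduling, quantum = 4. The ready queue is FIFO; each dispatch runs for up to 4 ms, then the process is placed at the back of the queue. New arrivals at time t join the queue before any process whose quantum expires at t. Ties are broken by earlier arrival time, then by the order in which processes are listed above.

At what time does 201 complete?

Timeline: | 201 0-2 | 202 2-3 | 206 3-6 | 205 6-10 | 203 10-11 | 205 11-14 | 200 14-18 | 204 18-22 | 200 22-23 |
Completion: 200=23  201=2  202=3  203=11  204=22  205=14  206=6

2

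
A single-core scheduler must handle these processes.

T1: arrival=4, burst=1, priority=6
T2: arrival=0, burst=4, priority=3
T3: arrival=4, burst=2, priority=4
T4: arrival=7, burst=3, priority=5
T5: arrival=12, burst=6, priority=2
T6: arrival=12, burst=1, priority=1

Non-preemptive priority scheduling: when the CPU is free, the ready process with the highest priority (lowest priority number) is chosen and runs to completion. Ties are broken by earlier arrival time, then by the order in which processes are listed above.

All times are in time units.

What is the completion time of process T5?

19

Timeline: | T2 0-4 | T3 4-6 | T1 6-7 | T4 7-10 | idle 10-12 | T6 12-13 | T5 13-19 |
Completion: T1=7  T2=4  T3=6  T4=10  T5=19  T6=13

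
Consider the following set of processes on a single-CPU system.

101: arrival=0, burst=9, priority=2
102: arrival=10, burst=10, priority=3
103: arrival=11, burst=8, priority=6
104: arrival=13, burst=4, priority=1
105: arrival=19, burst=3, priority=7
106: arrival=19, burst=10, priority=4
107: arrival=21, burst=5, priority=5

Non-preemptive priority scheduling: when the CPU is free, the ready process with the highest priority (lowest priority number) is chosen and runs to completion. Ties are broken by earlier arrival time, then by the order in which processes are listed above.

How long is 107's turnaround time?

Gantt: | 101 0-9 | idle 9-10 | 102 10-20 | 104 20-24 | 106 24-34 | 107 34-39 | 103 39-47 | 105 47-50 |
Completion: 101=9  102=20  103=47  104=24  105=50  106=34  107=39
Turnaround(107) = completion − arrival = 39 − 21 = 18

18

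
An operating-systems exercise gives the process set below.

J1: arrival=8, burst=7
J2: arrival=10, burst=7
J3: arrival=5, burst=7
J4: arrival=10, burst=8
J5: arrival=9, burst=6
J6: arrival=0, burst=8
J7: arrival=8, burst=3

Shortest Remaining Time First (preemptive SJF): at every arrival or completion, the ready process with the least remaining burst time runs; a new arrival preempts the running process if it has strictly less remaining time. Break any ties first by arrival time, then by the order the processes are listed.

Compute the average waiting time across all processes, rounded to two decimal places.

11.29

Timeline: | J6 0-8 | J7 8-11 | J5 11-17 | J3 17-24 | J1 24-31 | J2 31-38 | J4 38-46 |
Completion: J1=31  J2=38  J3=24  J4=46  J5=17  J6=8  J7=11
Turnaround (C−A): J1=23  J2=28  J3=19  J4=36  J5=8  J6=8  J7=3
Waiting times: J1=16, J2=21, J3=12, J4=28, J5=2, J6=0, J7=0
Average waiting = (16+21+12+28+2+0+0) / 7 = 79/7 = 11.29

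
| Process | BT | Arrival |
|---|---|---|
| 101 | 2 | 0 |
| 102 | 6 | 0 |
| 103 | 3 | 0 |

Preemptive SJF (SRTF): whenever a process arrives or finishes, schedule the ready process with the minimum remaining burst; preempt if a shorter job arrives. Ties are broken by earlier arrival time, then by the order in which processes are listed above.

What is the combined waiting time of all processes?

7

Gantt: | 101 0-2 | 103 2-5 | 102 5-11 |
Completion: 101=2  102=11  103=5
Turnaround (C−A): 101=2  102=11  103=5
Waiting = turnaround − burst: 101=0, 102=5, 103=2
Total waiting = 0 + 5 + 2 = 7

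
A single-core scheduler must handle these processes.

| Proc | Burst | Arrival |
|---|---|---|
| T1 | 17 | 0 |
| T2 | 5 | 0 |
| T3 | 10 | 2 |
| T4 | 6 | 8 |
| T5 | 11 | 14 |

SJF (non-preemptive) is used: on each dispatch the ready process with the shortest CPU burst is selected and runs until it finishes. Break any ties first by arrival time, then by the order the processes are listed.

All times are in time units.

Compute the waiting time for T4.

Timeline: | T2 0-5 | T3 5-15 | T4 15-21 | T5 21-32 | T1 32-49 |
Completion: T1=49  T2=5  T3=15  T4=21  T5=32
Turnaround (C−A): T1=49  T2=5  T3=13  T4=13  T5=18
Waiting(T4) = turnaround − burst = 13 − 6 = 7

7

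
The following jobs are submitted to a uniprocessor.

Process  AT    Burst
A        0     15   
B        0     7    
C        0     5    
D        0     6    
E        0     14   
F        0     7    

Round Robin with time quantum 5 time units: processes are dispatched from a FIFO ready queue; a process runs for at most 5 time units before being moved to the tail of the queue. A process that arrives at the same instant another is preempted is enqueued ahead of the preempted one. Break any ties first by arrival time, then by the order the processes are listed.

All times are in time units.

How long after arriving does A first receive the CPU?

0

Gantt: | A 0-5 | B 5-10 | C 10-15 | D 15-20 | E 20-25 | F 25-30 | A 30-35 | B 35-37 | D 37-38 | E 38-43 | F 43-45 | A 45-50 | E 50-54 |
Completion: A=50  B=37  C=15  D=38  E=54  F=45
Turnaround (C−A): A=50  B=37  C=15  D=38  E=54  F=45
Response(A) = first start − arrival = 0 − 0 = 0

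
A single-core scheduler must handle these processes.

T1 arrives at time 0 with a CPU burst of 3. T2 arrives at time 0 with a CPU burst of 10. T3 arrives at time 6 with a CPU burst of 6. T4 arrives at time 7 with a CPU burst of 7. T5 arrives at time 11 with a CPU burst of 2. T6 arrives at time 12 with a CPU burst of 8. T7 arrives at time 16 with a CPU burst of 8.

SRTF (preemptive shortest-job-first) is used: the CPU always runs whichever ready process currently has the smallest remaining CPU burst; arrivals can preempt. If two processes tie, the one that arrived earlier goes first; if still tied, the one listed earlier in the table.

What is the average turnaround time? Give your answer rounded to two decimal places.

15.14

Gantt: | T1 0-3 | T2 3-6 | T3 6-12 | T5 12-14 | T2 14-21 | T4 21-28 | T6 28-36 | T7 36-44 |
Completion: T1=3  T2=21  T3=12  T4=28  T5=14  T6=36  T7=44
Turnaround (C−A): T1=3  T2=21  T3=6  T4=21  T5=3  T6=24  T7=28
Turnaround times: T1=3, T2=21, T3=6, T4=21, T5=3, T6=24, T7=28
Average turnaround = (3+21+6+21+3+24+28) / 7 = 106/7 = 15.14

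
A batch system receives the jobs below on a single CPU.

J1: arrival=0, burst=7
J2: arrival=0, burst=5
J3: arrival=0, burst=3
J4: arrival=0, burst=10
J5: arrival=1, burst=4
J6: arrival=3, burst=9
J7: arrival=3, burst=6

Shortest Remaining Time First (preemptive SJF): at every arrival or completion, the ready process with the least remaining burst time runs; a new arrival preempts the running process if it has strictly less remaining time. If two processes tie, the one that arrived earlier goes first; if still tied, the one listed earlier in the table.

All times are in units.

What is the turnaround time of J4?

Schedule: | J3 0-3 | J5 3-7 | J2 7-12 | J7 12-18 | J1 18-25 | J6 25-34 | J4 34-44 |
Completion: J1=25  J2=12  J3=3  J4=44  J5=7  J6=34  J7=18
Turnaround (C−A): J1=25  J2=12  J3=3  J4=44  J5=6  J6=31  J7=15
Turnaround(J4) = completion − arrival = 44 − 0 = 44

44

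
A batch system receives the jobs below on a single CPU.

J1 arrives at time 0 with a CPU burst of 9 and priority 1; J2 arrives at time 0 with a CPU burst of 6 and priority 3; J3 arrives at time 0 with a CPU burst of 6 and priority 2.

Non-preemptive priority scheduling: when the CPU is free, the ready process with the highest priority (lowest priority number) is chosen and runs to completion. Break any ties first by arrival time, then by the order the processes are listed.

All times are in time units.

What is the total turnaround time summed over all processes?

Gantt: | J1 0-9 | J3 9-15 | J2 15-21 |
Completion: J1=9  J2=21  J3=15
Turnaround = completion − arrival: J1=9, J2=21, J3=15
Total turnaround = 9 + 21 + 15 = 45

45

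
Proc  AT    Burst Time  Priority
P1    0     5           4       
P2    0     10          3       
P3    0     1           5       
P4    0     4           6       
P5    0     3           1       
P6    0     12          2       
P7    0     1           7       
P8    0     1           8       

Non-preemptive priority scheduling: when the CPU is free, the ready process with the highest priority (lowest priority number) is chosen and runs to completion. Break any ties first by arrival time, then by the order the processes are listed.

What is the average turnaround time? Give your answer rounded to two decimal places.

Gantt: | P5 0-3 | P6 3-15 | P2 15-25 | P1 25-30 | P3 30-31 | P4 31-35 | P7 35-36 | P8 36-37 |
Completion: P1=30  P2=25  P3=31  P4=35  P5=3  P6=15  P7=36  P8=37
Turnaround times: P1=30, P2=25, P3=31, P4=35, P5=3, P6=15, P7=36, P8=37
Average turnaround = (30+25+31+35+3+15+36+37) / 8 = 212/8 = 26.50

26.50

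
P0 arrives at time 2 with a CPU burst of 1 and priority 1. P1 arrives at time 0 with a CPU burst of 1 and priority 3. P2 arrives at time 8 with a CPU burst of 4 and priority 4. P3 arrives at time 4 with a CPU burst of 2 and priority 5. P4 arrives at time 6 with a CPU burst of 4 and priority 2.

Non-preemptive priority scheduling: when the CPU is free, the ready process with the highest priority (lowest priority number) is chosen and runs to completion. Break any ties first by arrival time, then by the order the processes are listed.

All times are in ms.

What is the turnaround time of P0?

1

Gantt: | P1 0-1 | idle 1-2 | P0 2-3 | idle 3-4 | P3 4-6 | P4 6-10 | P2 10-14 |
Completion: P0=3  P1=1  P2=14  P3=6  P4=10
Turnaround (C−A): P0=1  P1=1  P2=6  P3=2  P4=4
Turnaround(P0) = completion − arrival = 3 − 2 = 1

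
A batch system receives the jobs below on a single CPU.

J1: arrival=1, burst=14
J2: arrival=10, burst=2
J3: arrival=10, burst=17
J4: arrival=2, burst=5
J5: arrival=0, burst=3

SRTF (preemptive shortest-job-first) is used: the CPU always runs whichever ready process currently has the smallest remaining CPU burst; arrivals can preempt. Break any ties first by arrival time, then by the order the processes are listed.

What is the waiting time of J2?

0

Gantt: | J5 0-3 | J4 3-8 | J1 8-10 | J2 10-12 | J1 12-24 | J3 24-41 |
Completion: J1=24  J2=12  J3=41  J4=8  J5=3
Turnaround (C−A): J1=23  J2=2  J3=31  J4=6  J5=3
Waiting(J2) = turnaround − burst = 2 − 2 = 0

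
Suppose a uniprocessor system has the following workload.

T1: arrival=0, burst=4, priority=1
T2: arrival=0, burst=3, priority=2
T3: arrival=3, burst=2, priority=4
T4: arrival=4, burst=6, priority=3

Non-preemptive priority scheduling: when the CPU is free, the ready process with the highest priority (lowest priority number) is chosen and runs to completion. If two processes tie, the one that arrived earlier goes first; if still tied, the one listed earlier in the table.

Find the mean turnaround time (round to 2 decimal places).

8.00

Timeline: | T1 0-4 | T2 4-7 | T4 7-13 | T3 13-15 |
Completion: T1=4  T2=7  T3=15  T4=13
Turnaround (C−A): T1=4  T2=7  T3=12  T4=9
Turnaround times: T1=4, T2=7, T3=12, T4=9
Average turnaround = (4+7+12+9) / 4 = 32/4 = 8.00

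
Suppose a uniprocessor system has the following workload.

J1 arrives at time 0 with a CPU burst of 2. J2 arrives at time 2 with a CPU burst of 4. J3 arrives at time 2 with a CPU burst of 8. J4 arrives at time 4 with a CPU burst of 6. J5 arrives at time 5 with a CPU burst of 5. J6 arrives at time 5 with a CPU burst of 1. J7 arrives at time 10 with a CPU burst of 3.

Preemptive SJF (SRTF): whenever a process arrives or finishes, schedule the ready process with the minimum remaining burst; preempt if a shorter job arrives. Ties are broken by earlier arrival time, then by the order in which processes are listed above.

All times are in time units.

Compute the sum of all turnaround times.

64

Gantt: | J1 0-2 | J2 2-6 | J6 6-7 | J5 7-12 | J7 12-15 | J4 15-21 | J3 21-29 |
Completion: J1=2  J2=6  J3=29  J4=21  J5=12  J6=7  J7=15
Turnaround (C−A): J1=2  J2=4  J3=27  J4=17  J5=7  J6=2  J7=5
Turnaround = completion − arrival: J1=2, J2=4, J3=27, J4=17, J5=7, J6=2, J7=5
Total turnaround = 2 + 4 + 27 + 17 + 7 + 2 + 5 = 64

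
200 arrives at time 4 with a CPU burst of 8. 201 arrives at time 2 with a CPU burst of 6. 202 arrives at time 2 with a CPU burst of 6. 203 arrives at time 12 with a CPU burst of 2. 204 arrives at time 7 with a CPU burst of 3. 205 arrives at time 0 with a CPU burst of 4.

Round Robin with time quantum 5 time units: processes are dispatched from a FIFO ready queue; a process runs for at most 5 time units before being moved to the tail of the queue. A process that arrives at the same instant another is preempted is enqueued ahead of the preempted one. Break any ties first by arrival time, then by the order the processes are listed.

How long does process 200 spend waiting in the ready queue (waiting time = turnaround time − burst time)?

17

Timeline: | 205 0-4 | 201 4-9 | 202 9-14 | 200 14-19 | 204 19-22 | 201 22-23 | 203 23-25 | 202 25-26 | 200 26-29 |
Completion: 200=29  201=23  202=26  203=25  204=22  205=4
Turnaround (C−A): 200=25  201=21  202=24  203=13  204=15  205=4
Waiting(200) = turnaround − burst = 25 − 8 = 17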